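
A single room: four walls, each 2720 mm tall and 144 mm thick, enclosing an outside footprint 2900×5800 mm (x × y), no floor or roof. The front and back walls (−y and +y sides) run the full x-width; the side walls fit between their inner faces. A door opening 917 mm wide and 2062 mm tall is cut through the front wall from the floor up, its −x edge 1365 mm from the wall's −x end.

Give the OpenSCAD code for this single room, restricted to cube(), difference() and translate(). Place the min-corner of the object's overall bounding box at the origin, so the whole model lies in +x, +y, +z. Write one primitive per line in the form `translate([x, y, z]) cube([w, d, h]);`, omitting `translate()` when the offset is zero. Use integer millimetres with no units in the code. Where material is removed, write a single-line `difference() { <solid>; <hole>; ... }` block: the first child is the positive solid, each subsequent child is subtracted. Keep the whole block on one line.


difference() { cube([2900, 144, 2720]); translate([1365, 0, 0]) cube([917, 144, 2062]); }
translate([0, 5656, 0]) cube([2900, 144, 2720]);
translate([0, 144, 0]) cube([144, 5512, 2720]);
translate([2756, 144, 0]) cube([144, 5512, 2720]);


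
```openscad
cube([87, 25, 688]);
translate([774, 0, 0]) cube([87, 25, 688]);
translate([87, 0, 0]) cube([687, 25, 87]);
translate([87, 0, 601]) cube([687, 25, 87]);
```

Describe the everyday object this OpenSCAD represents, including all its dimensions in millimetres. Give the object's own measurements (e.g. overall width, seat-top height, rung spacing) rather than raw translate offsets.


A rectangular picture frame lying in the x–z plane (depth along y). The opening is 687 mm wide (x) by 514 mm tall (z), surrounded by a border 87 mm wide on all four sides. The frame is 25 mm deep and is made of two full-height vertical stiles with two horizontal rails fitted between them.


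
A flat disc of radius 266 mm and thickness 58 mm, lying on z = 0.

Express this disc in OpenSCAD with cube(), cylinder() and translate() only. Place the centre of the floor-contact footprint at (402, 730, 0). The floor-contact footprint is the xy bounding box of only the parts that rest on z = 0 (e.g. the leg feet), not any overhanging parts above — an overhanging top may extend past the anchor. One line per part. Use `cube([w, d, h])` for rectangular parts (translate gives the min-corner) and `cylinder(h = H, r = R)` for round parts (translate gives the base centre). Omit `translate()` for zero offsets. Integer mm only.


translate([402, 730, 0]) cylinder(h = 58, r = 266);


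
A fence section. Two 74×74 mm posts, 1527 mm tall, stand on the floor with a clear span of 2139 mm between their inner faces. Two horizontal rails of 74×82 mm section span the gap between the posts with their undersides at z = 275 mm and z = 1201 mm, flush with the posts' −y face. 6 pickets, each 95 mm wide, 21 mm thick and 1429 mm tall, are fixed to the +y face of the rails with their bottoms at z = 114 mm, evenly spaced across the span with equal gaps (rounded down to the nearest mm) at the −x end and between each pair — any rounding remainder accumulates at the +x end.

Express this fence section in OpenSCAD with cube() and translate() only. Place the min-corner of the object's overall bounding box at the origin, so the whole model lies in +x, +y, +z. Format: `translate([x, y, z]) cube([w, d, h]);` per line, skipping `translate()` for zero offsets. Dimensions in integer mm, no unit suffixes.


cube([74, 74, 1527]);
translate([2213, 0, 0]) cube([74, 74, 1527]);
translate([74, 0, 275]) cube([2139, 74, 82]);
translate([74, 0, 1201]) cube([2139, 74, 82]);
translate([298, 74, 114]) cube([95, 21, 1429]);
translate([617, 74, 114]) cube([95, 21, 1429]);
translate([936, 74, 114]) cube([95, 21, 1429]);
translate([1255, 74, 114]) cube([95, 21, 1429]);
translate([1574, 74, 114]) cube([95, 21, 1429]);
translate([1893, 74, 114]) cube([95, 21, 1429]);


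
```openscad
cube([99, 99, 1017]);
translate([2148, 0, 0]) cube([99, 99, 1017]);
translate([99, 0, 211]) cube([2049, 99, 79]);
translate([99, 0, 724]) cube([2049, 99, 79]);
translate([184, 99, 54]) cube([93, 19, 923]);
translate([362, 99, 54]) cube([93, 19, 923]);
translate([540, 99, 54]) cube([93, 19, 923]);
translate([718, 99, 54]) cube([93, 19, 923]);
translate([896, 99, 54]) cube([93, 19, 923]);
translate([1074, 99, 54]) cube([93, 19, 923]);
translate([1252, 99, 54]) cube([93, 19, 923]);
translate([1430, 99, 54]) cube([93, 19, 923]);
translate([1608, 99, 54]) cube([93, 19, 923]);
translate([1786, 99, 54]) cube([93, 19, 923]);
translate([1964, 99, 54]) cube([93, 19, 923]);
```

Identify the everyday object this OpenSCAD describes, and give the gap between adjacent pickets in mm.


A fence section. The picket gap is 85 mm.

Two posts, two rails, 11 pickets — a fence section. Span 2049 mm holds 11 pickets of 93 mm with 12 equal gaps: ⌊(2049 − 11·93) / 12⌋ = 85 mm.


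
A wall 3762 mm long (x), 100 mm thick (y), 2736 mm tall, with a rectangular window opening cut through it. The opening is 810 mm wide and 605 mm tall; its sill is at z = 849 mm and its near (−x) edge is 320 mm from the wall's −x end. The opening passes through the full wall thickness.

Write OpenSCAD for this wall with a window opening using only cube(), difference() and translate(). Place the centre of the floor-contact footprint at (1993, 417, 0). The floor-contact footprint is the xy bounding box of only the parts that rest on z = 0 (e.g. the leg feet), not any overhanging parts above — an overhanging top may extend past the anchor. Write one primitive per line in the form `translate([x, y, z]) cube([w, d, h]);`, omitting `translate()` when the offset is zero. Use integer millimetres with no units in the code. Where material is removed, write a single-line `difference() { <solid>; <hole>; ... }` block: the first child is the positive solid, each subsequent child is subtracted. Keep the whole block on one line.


difference() { translate([112, 367, 0]) cube([3762, 100, 2736]); translate([432, 367, 849]) cube([810, 100, 605]); }


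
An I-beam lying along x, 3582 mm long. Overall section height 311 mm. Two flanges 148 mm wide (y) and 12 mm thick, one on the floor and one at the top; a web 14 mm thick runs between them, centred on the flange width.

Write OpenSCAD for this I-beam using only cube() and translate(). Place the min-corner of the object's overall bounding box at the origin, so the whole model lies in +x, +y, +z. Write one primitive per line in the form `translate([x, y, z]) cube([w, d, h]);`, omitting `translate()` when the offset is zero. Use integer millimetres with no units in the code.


cube([3582, 148, 12]);
translate([0, 67, 12]) cube([3582, 14, 287]);
translate([0, 0, 299]) cube([3582, 148, 12]);


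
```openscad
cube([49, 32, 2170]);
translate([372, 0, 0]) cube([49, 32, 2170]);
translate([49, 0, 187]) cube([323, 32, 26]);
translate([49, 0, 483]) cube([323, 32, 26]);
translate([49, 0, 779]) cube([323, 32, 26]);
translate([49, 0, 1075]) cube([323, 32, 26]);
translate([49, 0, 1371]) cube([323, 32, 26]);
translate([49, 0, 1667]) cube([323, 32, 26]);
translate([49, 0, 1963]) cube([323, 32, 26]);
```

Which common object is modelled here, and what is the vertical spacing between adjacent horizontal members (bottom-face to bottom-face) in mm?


A ladder. The rung spacing is 296 mm.

Two tall 49×32 posts with 7 short bars between them — a ladder. Adjacent rungs sit at z = 187 and z = 483, so the spacing is 483 − 187 = 296 mm.


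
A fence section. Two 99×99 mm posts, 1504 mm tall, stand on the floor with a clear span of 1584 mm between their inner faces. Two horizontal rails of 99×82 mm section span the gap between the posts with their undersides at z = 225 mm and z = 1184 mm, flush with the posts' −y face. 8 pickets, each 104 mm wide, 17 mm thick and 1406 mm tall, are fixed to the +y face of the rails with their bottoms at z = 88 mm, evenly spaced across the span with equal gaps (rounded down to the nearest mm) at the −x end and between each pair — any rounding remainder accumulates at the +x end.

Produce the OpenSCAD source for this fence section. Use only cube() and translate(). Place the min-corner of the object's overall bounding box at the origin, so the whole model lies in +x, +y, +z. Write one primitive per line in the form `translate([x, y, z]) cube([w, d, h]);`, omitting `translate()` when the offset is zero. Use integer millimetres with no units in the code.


cube([99, 99, 1504]);
translate([1683, 0, 0]) cube([99, 99, 1504]);
translate([99, 0, 225]) cube([1584, 99, 82]);
translate([99, 0, 1184]) cube([1584, 99, 82]);
translate([182, 99, 88]) cube([104, 17, 1406]);
translate([369, 99, 88]) cube([104, 17, 1406]);
translate([556, 99, 88]) cube([104, 17, 1406]);
translate([743, 99, 88]) cube([104, 17, 1406]);
translate([930, 99, 88]) cube([104, 17, 1406]);
translate([1117, 99, 88]) cube([104, 17, 1406]);
translate([1304, 99, 88]) cube([104, 17, 1406]);
translate([1491, 99, 88]) cube([104, 17, 1406]);


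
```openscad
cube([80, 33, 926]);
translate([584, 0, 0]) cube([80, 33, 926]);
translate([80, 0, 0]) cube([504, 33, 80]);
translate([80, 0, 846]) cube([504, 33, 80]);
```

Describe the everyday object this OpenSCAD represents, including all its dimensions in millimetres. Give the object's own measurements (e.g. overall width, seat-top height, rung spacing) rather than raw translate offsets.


A rectangular picture frame lying in the x–z plane (depth along y). The opening is 504 mm wide (x) by 766 mm tall (z), surrounded by a border 80 mm wide on all four sides. The frame is 33 mm deep and is made of two full-height vertical stiles with two horizontal rails fitted between them.


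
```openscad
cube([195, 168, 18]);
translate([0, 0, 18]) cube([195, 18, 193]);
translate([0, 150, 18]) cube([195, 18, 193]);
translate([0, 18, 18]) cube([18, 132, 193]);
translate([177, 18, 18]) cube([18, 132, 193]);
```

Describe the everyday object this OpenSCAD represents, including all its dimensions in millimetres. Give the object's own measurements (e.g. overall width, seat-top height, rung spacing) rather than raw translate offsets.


An open-topped rectangular box: outside dimensions 195×168×211 mm, with a uniform wall and base thickness of 18 mm. The base is a full 195×168 slab on the floor; four walls sit on top of the base. The front and back walls (the −y and +y sides) span the full width; the two side walls fit between them.


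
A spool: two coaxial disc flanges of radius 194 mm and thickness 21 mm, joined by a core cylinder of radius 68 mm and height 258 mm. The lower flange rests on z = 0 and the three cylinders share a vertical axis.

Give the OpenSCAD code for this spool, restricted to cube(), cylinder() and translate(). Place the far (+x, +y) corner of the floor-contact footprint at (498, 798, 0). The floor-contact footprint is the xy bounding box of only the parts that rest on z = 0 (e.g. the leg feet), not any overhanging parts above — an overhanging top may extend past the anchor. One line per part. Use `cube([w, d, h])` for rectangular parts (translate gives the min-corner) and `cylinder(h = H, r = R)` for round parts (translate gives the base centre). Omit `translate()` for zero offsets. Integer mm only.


translate([304, 604, 0]) cylinder(h = 21, r = 194);
translate([304, 604, 21]) cylinder(h = 258, r = 68);
translate([304, 604, 279]) cylinder(h = 21, r = 194);


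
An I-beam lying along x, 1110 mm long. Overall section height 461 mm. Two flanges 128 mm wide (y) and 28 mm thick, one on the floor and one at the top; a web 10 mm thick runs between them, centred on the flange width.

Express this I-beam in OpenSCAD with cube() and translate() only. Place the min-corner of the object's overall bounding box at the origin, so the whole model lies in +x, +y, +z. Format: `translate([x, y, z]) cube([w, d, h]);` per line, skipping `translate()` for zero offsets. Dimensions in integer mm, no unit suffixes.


cube([1110, 128, 28]);
translate([0, 59, 28]) cube([1110, 10, 405]);
translate([0, 0, 433]) cube([1110, 128, 28]);


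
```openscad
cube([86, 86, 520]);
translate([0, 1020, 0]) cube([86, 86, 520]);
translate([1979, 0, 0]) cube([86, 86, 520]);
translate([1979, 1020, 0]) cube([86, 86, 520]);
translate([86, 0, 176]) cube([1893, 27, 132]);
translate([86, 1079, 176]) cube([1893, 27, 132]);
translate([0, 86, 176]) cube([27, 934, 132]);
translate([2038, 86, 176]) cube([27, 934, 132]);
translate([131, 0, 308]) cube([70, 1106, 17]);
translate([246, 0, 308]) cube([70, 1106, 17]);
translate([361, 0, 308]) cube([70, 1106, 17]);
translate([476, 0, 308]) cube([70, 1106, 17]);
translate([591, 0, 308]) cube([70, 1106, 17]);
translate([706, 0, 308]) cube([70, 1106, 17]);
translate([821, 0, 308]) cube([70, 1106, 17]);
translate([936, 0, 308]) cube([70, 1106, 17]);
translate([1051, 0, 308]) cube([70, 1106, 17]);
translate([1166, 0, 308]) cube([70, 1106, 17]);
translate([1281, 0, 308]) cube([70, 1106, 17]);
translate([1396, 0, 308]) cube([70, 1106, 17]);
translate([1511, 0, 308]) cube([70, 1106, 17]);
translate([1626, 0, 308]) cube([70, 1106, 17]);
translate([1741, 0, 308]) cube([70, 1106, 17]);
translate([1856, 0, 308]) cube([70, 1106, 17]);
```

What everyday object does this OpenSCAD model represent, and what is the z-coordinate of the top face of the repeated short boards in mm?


A bed frame. The slat-top height is 325 mm.

Four posts, four rails, and a row of slats — a bed frame. Slats sit on the rails at z = 176 + 132 = 308; with slat thickness 17, the top is 325 mm.


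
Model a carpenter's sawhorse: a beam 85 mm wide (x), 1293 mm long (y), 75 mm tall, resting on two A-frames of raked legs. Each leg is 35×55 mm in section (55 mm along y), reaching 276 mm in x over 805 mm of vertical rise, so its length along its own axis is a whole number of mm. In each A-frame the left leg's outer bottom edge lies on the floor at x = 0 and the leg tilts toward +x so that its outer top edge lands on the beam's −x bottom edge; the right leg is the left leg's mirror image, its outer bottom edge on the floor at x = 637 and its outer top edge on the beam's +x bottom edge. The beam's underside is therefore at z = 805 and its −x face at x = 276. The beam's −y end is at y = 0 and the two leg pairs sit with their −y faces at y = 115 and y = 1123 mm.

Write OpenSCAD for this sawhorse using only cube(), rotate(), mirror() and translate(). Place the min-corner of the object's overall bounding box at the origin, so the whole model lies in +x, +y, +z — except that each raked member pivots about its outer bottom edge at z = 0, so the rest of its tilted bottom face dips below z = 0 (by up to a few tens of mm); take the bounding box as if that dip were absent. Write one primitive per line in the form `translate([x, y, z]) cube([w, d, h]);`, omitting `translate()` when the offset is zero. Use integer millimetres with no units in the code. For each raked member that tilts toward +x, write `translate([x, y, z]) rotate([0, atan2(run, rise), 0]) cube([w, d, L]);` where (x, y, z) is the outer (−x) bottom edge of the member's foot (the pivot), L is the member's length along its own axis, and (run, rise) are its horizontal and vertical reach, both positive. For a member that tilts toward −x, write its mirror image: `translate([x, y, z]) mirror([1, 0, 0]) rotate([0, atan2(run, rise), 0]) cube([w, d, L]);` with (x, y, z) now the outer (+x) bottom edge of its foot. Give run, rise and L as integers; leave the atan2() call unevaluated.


// leg length = √(276² + 805²) = 851
// right-leg outer foot x = 2·276 + 85 = 637
// beam min-corner = (276, 0, 805)
translate([276, 0, 805]) cube([85, 1293, 75]);
translate([0, 115, 0]) rotate([0, atan2(276, 805), 0]) cube([35, 55, 851]);
translate([637, 115, 0]) mirror([1, 0, 0]) rotate([0, atan2(276, 805), 0]) cube([35, 55, 851]);
translate([0, 1123, 0]) rotate([0, atan2(276, 805), 0]) cube([35, 55, 851]);
translate([637, 1123, 0]) mirror([1, 0, 0]) rotate([0, atan2(276, 805), 0]) cube([35, 55, 851]);


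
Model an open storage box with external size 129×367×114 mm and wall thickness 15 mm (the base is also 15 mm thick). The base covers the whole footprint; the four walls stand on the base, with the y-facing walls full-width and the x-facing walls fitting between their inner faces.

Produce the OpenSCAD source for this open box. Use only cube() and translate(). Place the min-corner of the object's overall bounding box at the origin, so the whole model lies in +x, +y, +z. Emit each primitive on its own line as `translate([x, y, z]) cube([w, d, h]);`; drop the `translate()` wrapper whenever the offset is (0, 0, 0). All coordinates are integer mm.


cube([129, 367, 15]);
translate([0, 0, 15]) cube([129, 15, 99]);
translate([0, 352, 15]) cube([129, 15, 99]);
translate([0, 15, 15]) cube([15, 337, 99]);
translate([114, 15, 15]) cube([15, 337, 99]);


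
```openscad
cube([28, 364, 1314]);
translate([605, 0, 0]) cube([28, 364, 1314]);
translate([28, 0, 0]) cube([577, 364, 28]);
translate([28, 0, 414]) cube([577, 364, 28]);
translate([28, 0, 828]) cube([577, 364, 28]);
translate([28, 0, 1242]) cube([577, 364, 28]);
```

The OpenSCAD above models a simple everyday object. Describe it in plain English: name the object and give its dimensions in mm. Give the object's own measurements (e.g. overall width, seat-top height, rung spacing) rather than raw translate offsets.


An open bookshelf. Two side panels, each 28 mm thick, 364 mm deep and 1314 mm tall, stand 633 mm apart (outside-to-outside). Between them sit 4 shelves, each 28 mm thick and 364 mm deep, spanning the full gap between the sides. The bottom shelf rests on the floor (its underside at z = 0) and the clear gap between one shelf's top and the next shelf's underside is 386 mm.


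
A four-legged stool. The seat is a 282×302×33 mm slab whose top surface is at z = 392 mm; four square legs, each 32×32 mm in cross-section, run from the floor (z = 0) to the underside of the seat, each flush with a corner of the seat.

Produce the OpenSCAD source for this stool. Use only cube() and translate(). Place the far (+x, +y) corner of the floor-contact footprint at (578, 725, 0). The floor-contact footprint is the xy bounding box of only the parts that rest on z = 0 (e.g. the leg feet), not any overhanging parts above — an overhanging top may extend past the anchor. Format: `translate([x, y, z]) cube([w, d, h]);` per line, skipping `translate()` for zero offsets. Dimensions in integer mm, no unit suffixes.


// leg_h = 392 - 33 = 359
translate([296, 423, 359]) cube([282, 302, 33]);
translate([296, 423, 0]) cube([32, 32, 359]);
translate([546, 423, 0]) cube([32, 32, 359]);
translate([296, 693, 0]) cube([32, 32, 359]);
translate([546, 693, 0]) cube([32, 32, 359]);


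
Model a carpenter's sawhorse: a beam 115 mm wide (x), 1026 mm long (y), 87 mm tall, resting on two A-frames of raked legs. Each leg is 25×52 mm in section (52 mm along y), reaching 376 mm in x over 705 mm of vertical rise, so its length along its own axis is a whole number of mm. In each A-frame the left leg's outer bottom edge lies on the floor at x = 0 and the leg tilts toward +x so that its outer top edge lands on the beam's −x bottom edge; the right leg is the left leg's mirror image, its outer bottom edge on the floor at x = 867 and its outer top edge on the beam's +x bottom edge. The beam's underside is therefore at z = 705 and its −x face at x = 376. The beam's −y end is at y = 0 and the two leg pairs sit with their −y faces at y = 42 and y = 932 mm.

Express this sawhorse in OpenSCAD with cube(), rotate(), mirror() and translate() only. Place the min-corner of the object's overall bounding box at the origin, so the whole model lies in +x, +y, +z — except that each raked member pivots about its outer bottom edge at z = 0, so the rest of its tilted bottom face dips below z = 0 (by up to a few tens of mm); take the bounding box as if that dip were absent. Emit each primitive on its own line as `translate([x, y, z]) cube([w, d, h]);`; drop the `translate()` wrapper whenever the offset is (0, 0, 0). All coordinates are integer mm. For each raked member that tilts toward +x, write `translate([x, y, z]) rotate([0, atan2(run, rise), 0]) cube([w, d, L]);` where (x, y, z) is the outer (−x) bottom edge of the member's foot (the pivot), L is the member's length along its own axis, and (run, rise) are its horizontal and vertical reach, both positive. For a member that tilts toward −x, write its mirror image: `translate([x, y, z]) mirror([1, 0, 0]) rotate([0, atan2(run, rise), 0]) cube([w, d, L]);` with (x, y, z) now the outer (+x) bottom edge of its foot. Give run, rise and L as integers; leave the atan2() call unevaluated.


translate([376, 0, 705]) cube([115, 1026, 87]);
translate([0, 42, 0]) rotate([0, atan2(376, 705), 0]) cube([25, 52, 799]);
translate([867, 42, 0]) mirror([1, 0, 0]) rotate([0, atan2(376, 705), 0]) cube([25, 52, 799]);
translate([0, 932, 0]) rotate([0, atan2(376, 705), 0]) cube([25, 52, 799]);
translate([867, 932, 0]) mirror([1, 0, 0]) rotate([0, atan2(376, 705), 0]) cube([25, 52, 799]);


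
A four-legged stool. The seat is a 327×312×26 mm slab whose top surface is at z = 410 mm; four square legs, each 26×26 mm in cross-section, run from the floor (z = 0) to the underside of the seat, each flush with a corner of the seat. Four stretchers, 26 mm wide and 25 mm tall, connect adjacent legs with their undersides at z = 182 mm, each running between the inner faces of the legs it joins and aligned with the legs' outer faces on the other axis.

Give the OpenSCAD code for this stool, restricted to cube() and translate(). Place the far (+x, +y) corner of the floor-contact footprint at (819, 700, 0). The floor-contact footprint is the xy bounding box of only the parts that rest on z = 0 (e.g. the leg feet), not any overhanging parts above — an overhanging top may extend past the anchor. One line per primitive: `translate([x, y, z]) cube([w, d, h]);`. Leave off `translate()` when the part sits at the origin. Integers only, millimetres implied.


translate([492, 388, 384]) cube([327, 312, 26]);
translate([492, 388, 0]) cube([26, 26, 384]);
translate([793, 388, 0]) cube([26, 26, 384]);
translate([492, 674, 0]) cube([26, 26, 384]);
translate([793, 674, 0]) cube([26, 26, 384]);
translate([518, 388, 182]) cube([275, 26, 25]);
translate([518, 674, 182]) cube([275, 26, 25]);
translate([492, 414, 182]) cube([26, 260, 25]);
translate([793, 414, 182]) cube([26, 260, 25]);


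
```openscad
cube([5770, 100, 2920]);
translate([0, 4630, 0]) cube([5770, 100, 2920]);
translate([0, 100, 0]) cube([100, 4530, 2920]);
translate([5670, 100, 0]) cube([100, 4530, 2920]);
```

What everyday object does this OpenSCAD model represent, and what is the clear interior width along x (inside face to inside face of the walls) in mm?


A house (or room) frame. The interior width is 5570 mm.

Four 2920 mm walls enclosing a rectangle with no floor or roof — a room or house frame. Outside width is 5770 mm and wall thickness is 100 mm, so the interior width is 5770 − 2 × 100 = 5570 mm.


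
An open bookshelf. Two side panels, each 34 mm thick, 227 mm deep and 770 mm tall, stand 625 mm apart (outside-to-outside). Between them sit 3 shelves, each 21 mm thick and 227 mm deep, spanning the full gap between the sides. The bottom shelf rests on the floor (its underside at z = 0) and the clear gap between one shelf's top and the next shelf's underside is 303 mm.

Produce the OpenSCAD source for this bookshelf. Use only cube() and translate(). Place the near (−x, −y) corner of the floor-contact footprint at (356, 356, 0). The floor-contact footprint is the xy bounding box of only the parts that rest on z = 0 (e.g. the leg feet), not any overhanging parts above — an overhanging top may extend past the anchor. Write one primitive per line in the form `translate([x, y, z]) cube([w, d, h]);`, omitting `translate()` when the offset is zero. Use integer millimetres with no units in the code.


translate([356, 356, 0]) cube([34, 227, 770]);
translate([947, 356, 0]) cube([34, 227, 770]);
translate([390, 356, 0]) cube([557, 227, 21]);
translate([390, 356, 324]) cube([557, 227, 21]);
translate([390, 356, 648]) cube([557, 227, 21]);


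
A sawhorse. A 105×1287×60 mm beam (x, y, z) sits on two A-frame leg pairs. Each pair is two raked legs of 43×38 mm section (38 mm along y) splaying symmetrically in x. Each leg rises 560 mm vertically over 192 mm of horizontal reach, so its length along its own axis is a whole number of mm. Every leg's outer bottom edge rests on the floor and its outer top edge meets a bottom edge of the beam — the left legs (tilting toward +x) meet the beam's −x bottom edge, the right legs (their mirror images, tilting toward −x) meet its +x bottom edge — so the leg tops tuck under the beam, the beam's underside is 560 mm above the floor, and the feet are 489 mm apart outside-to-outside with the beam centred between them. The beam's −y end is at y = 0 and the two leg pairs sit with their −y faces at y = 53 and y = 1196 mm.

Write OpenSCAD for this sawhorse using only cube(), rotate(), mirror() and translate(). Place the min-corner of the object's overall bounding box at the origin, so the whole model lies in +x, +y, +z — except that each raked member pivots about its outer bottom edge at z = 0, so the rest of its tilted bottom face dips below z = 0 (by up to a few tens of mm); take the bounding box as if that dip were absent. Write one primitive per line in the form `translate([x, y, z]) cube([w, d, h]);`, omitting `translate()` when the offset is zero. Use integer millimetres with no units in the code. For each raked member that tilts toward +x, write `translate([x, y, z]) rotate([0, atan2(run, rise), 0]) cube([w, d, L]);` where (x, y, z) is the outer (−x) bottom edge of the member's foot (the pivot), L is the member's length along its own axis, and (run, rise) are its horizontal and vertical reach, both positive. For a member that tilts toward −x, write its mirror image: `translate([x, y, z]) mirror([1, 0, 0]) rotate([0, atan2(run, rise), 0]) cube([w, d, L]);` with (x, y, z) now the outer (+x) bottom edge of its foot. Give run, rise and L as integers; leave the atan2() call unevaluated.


translate([192, 0, 560]) cube([105, 1287, 60]);
translate([0, 53, 0]) rotate([0, atan2(192, 560), 0]) cube([43, 38, 592]);
translate([489, 53, 0]) mirror([1, 0, 0]) rotate([0, atan2(192, 560), 0]) cube([43, 38, 592]);
translate([0, 1196, 0]) rotate([0, atan2(192, 560), 0]) cube([43, 38, 592]);
translate([489, 1196, 0]) mirror([1, 0, 0]) rotate([0, atan2(192, 560), 0]) cube([43, 38, 592]);


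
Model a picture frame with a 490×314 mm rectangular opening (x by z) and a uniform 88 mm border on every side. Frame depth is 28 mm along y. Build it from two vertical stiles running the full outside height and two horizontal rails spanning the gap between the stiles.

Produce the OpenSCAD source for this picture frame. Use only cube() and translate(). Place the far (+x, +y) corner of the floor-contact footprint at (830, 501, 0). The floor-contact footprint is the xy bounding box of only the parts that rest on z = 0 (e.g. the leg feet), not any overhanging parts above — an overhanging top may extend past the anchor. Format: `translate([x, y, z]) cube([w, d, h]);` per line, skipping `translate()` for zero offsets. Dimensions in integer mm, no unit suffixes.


translate([164, 473, 0]) cube([88, 28, 490]);
translate([742, 473, 0]) cube([88, 28, 490]);
translate([252, 473, 0]) cube([490, 28, 88]);
translate([252, 473, 402]) cube([490, 28, 88]);


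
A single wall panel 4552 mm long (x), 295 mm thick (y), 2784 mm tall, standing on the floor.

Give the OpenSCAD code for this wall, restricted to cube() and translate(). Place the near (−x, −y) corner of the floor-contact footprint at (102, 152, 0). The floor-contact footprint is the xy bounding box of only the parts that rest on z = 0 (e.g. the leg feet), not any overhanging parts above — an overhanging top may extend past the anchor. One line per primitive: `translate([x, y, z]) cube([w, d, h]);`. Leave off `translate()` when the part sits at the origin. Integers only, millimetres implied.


translate([102, 152, 0]) cube([4552, 295, 2784]);


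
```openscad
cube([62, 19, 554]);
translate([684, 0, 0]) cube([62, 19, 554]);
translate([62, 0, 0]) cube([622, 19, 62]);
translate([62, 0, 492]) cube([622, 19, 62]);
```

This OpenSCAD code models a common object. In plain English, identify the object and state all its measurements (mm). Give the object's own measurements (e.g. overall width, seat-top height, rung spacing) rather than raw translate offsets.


A rectangular picture frame lying in the x–z plane (depth along y). The opening is 622 mm wide (x) by 430 mm tall (z), surrounded by a border 62 mm wide on all four sides. The frame is 19 mm deep and is made of two full-height vertical stiles with two horizontal rails fitted between them.


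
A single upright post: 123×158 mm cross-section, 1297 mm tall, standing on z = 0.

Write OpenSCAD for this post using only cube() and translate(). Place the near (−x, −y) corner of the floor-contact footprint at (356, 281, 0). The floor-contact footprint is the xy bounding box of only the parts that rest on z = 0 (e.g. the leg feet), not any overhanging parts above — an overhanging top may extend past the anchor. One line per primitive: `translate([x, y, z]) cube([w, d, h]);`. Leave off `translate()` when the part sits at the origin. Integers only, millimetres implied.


translate([356, 281, 0]) cube([123, 158, 1297]);


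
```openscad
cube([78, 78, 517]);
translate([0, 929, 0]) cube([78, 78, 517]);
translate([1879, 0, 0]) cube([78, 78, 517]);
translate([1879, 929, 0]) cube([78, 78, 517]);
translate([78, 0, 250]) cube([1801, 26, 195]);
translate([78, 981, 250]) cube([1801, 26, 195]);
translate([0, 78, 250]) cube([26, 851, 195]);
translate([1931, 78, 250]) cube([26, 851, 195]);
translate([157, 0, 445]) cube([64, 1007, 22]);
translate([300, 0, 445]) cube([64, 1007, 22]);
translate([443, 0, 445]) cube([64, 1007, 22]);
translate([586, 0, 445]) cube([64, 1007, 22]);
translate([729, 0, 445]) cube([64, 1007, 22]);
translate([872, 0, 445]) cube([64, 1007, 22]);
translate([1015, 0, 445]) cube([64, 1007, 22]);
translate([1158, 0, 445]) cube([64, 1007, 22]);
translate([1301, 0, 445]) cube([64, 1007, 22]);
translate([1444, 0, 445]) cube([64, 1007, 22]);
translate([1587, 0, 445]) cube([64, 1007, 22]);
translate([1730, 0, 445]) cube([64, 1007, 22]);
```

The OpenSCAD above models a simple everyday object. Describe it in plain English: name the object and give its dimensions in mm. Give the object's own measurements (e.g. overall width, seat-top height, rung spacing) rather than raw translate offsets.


A bed frame 1957 mm long (x) by 1007 mm wide (y). Four 78×78 mm corner posts, 517 mm tall, at the corners of the footprint. Four rails of 26 mm thickness and 195 mm height run between adjacent posts with their undersides at z = 250 mm, their outer faces flush with the outside of the frame (the two x-running rails run between the posts' inner faces; the two y-running rails run between the posts' inner faces). 12 slats, each 64 mm wide (x) and 22 mm thick, lie across the top of the two x-running rails, running the full 1007 mm width of the frame in y; along x they sit between the end posts with a 79 mm gap after the −x posts and between neighbouring slats, leaving 85 mm before the +x posts.


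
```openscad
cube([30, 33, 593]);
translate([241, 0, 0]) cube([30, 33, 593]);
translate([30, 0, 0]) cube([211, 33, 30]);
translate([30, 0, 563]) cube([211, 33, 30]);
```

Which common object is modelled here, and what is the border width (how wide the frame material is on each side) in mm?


A picture frame. The border width is 30 mm.

Four thin pieces enclosing a rectangular opening — a picture frame. The two full-height stiles are 593 mm tall; the top rail sits at z = 563 and is 30 mm tall, so the border above the opening is 593 − 563 = 30 mm, matching the stile x-width.


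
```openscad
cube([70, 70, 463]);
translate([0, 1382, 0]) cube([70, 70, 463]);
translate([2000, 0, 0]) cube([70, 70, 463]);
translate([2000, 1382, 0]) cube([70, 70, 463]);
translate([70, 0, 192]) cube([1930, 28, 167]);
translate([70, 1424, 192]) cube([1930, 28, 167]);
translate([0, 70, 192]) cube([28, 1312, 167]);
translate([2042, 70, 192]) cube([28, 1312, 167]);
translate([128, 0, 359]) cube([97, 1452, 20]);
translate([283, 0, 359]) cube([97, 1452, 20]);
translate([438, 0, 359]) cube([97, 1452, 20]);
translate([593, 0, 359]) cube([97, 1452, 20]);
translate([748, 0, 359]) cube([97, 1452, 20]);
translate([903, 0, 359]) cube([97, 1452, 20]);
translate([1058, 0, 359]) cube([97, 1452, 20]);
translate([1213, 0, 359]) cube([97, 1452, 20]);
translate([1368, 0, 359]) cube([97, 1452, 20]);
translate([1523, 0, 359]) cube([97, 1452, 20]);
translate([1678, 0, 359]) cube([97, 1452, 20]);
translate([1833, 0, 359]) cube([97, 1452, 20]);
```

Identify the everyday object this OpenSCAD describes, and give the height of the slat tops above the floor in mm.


A bed frame. The slat-top height is 379 mm.

Four posts, four rails, and a row of slats — a bed frame. Slats sit on the rails at z = 192 + 167 = 359; with slat thickness 20, the top is 379 mm.


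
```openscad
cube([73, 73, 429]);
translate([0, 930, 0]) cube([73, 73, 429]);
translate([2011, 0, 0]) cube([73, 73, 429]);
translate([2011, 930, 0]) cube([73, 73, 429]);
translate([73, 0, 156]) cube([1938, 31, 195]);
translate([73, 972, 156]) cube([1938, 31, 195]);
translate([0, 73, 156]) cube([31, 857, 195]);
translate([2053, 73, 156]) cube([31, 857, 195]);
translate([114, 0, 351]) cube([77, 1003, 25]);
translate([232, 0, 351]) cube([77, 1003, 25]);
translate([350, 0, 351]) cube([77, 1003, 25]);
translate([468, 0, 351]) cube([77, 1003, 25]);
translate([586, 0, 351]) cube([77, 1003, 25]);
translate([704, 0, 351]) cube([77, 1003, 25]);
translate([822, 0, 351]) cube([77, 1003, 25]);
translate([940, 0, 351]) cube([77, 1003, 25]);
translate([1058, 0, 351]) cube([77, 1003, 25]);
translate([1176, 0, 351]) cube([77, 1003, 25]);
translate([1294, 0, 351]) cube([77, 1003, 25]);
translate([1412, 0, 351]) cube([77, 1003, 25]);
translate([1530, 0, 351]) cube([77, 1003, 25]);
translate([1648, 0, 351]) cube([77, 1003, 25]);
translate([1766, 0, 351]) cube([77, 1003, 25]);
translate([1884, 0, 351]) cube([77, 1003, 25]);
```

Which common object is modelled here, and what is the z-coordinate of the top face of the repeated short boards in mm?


A bed frame. The slat-top height is 376 mm.

Four posts, four rails, and a row of slats — a bed frame. Slats sit on the rails at z = 156 + 195 = 351; with slat thickness 25, the top is 376 mm.


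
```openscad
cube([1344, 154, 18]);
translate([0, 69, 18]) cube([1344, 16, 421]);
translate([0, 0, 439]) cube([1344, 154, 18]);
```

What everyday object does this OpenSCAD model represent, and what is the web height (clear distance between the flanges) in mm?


An I-beam. The web height is 421 mm.

Two wide flanges with a thin centred web — an I-beam. Overall 457 mm minus two 18 mm flanges gives a web of 457 − 2·18 = 421 mm.


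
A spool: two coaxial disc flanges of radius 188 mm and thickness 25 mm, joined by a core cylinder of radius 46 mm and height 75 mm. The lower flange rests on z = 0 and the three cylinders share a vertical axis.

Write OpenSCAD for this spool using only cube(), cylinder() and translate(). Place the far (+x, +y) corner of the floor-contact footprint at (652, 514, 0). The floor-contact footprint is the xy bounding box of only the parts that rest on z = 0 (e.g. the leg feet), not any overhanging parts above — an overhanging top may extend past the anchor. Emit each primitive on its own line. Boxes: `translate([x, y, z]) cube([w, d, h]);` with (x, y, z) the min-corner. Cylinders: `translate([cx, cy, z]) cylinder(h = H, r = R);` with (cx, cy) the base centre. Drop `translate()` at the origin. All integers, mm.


translate([464, 326, 0]) cylinder(h = 25, r = 188);
translate([464, 326, 25]) cylinder(h = 75, r = 46);
translate([464, 326, 100]) cylinder(h = 25, r = 188);


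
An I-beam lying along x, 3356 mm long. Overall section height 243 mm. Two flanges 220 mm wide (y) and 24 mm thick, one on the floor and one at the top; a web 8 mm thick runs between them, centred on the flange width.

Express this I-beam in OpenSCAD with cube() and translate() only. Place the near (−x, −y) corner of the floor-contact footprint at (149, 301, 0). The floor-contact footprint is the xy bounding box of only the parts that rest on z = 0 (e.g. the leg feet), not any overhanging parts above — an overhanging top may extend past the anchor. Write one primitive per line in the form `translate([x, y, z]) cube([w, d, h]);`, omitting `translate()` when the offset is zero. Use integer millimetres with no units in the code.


translate([149, 301, 0]) cube([3356, 220, 24]);
translate([149, 407, 24]) cube([3356, 8, 195]);
translate([149, 301, 219]) cube([3356, 220, 24]);


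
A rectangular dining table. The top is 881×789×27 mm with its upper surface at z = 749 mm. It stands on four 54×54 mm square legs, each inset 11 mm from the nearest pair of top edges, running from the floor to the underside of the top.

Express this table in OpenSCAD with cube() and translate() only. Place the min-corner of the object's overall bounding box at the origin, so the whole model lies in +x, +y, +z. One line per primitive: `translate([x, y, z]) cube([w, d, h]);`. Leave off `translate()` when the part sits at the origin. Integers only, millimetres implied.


translate([0, 0, 722]) cube([881, 789, 27]);
translate([11, 11, 0]) cube([54, 54, 722]);
translate([816, 11, 0]) cube([54, 54, 722]);
translate([11, 724, 0]) cube([54, 54, 722]);
translate([816, 724, 0]) cube([54, 54, 722]);


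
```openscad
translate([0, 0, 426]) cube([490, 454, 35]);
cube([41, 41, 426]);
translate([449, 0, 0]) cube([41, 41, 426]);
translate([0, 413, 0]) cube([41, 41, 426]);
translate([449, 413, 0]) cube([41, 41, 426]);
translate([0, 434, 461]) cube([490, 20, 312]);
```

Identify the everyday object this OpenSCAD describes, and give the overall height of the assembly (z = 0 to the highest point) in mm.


A chair. The overall height is 773 mm.

A slab on four corner posts with a tall panel at the back — a chair. The seat slab sits at z = 426 with thickness 35, and the 312 mm backrest starts at the seat top, so the overall height is 426 + 35 + 312 = 773 mm.


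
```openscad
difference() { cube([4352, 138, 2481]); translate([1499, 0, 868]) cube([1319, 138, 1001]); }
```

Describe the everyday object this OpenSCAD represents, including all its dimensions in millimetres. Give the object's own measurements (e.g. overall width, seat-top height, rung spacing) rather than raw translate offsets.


A wall 4352 mm long (x), 138 mm thick (y), 2481 mm tall, with a rectangular window opening cut through it. The opening is 1319 mm wide and 1001 mm tall; its sill is at z = 868 mm and its near (−x) edge is 1499 mm from the wall's −x end. The opening passes through the full wall thickness.


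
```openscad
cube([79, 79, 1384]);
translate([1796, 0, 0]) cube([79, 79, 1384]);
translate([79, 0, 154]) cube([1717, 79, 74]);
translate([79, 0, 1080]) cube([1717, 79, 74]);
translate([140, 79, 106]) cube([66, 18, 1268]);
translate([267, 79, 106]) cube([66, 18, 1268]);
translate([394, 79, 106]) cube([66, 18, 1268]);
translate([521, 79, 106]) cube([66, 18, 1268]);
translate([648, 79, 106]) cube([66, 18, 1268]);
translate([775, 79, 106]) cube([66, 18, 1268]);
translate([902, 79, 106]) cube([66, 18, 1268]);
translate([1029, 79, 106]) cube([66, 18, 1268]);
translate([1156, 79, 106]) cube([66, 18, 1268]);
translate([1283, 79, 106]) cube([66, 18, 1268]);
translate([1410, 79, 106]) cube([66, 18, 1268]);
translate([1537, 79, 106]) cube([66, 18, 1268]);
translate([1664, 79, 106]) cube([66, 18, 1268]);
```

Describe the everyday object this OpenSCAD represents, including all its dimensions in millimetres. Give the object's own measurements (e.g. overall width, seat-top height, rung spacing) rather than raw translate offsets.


A fence section. Two 79×79 mm posts, 1384 mm tall, stand on the floor with a clear span of 1717 mm between their inner faces. Two horizontal rails of 79×74 mm section span the gap between the posts with their undersides at z = 154 mm and z = 1080 mm, flush with the posts' −y face. 13 pickets, each 66 mm wide, 18 mm thick and 1268 mm tall, are fixed to the +y face of the rails with their bottoms at z = 106 mm, spaced across the span with a 61 mm gap after the −x post and between neighbouring pickets, with 66 mm left before the +x post.
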